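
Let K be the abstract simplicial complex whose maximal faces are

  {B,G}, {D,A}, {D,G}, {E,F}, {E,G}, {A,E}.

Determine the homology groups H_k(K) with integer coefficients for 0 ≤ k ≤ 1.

Take the total order A < B < D < E < F < G on the vertex set. Then K (dimension 1) consists of the simplices:

  0-simplices (6): A, B, D, E, F, G
  1-simplices (6): AD, AE, BG, DG, EF, EG

Hence C_0 ≅ Z^6, C_1 ≅ Z^6.

Boundary ∂_1: C_1 → C_0 maps an edge to its endpoints' difference, ∂[p,q] = q − p. For instance
  ∂EG = G − E.
This gives a 6×6 integer matrix of rank 5; reducing to Smith normal form yields diagonal entries (1,1,1,1,1).

Now H_k = ker ∂_k / im ∂_{k+1}, so:

  H_0: rank C_0 − rank ∂_1 = 6 − 5 = 1, and the invariant factors of ∂_1 are all 1, so H_0 = Z.
  H_1: rank ker ∂_1 − rank ∂_2 = (6 − 5) − 0 = 1, and there is no ∂_2, so H_1 = Z.

H_0 = Z,  H_1 = Z.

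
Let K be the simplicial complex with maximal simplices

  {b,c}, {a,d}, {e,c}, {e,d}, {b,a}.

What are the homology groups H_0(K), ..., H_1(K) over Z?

Order the vertices as a < b < c < d < e. Listing each simplex with vertices in this order, K has dimension 1 with simplices:

  0-simplices (5): a, b, c, d, e
  1-simplices (5): ab, ad, bc, ce, de

giving chain groups C_0 ≅ Z^5, C_1 ≅ Z^5.

∂_1: C_1 → C_0 maps an edge to its endpoints' difference, ∂[p,q] = q − p. For instance
  ∂ab = b − a.
The 5×5 boundary matrix has rank 4 and Smith normal form diag(1,1,1,1).

Reading off H_k = ker ∂_k / im ∂_{k+1}:

  H_0: rank C_0 − rank ∂_1 = 5 − 4 = 1, and the invariant factors of ∂_1 are all 1, so H_0 = Z.
  H_1: rank ker ∂_1 − rank ∂_2 = (5 − 4) − 0 = 1, and there is no ∂_2, so H_1 = Z.

H_0 = Z,  H_1 = Z.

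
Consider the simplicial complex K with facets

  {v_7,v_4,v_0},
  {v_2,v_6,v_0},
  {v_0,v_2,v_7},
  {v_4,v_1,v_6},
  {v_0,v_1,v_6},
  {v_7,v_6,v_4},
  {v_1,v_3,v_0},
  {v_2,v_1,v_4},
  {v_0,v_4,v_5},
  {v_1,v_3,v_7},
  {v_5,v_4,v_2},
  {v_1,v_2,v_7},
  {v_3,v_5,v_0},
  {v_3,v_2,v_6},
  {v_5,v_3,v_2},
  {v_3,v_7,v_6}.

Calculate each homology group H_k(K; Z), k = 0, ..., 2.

H_0 = Z,  H_1 = Z^2,  H_2 = Z.

Order the vertices as v_0 < v_1 < v_2 < v_3 < v_4 < v_5 < v_6 < v_7. Listing each simplex with vertices in this order, K has dimension 2 with simplices:

  0-simplices (8): [v_0], [v_1], [v_2], [v_3], [v_4], [v_5], [v_6], [v_7]
  1-simplices (24): (24 of them)
  2-simplices (16): (16 of them)

Hence C_0 ≅ Z^8, C_1 ≅ Z^24, C_2 ≅ Z^16.

The boundary map ∂_1: C_1 → C_0 is given by ∂[p,q] = [q] − [p].
The 8×24 boundary matrix has rank 7 and Smith normal form diag(1,1,1,1,1,1,1).

Boundary ∂_2: C_2 → C_1 acts by ∂[p,q,r] = [q,r] − [p,r] + [p,q]. For instance
  ∂[v_3,v_6,v_7] = [v_6,v_7] − [v_3,v_7] + [v_3,v_6],
  ∂[v_0,v_3,v_5] = [v_3,v_5] − [v_0,v_5] + [v_0,v_3].
The resulting 24×16 matrix has rank 15, and its Smith normal form has invariant factors (1,1,1,1,1,1,1,1,1,1,1,1,1,1,1).

Reading off H_k = ker ∂_k / im ∂_{k+1}:

  H_0: rank C_0 − rank ∂_1 = 8 − 7 = 1, and the invariant factors of ∂_1 are all 1, so H_0 ≅ Z.
  H_1: rank ker ∂_1 − rank ∂_2 = (24 − 7) − 15 = 2, and the invariant factors of ∂_2 are all 1, so H_1 ≅ Z^2.
  H_2: rank ker ∂_2 − rank ∂_3 = (16 − 15) − 0 = 1, and there is no ∂_3, so H_2 ≅ Z.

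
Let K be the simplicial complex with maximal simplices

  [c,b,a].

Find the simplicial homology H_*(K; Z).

We work with the vertex ordering a < b < c. The simplices of K, each written with vertices in increasing order, are:

  0-simplices (3): a, b, c
  1-simplices (3): ab, ac, bc
  2-simplices (1): abc

giving chain groups C_0 ≅ Z^3, C_1 ≅ Z^3, C_2 ≅ Z^1.

The boundary map ∂_1: C_1 → C_0 maps an edge to its endpoints' difference, ∂[p,q] = q − p. For instance
  ∂ac = c − a.
As a 3×3 matrix over Z this has rank 2, with invariant factors (1,1).

Boundary ∂_2: C_2 → C_1 acts by ∂[p,q,r] = [q,r] − [p,r] + [p,q]. For instance
  ∂abc = bc − ac + ab.
The 3×1 boundary matrix has rank 1 and Smith normal form diag(1).

From H_k ≅ ker(∂_k) / im(∂_{k+1}) we obtain:

  H_0: rank C_0 − rank ∂_1 = 3 − 2 = 1, and the invariant factors of ∂_1 are all 1, so H_0 = Z.
  H_1: rank ker ∂_1 − rank ∂_2 = (3 − 2) − 1 = 0, and the invariant factors of ∂_2 are all 1, so H_1 = 0.
  H_2: rank ker ∂_2 − rank ∂_3 = (1 − 1) − 0 = 0, and there is no ∂_3, so H_2 = 0.

H_0 ≅ Z,  H_1 = 0,  H_2 = 0.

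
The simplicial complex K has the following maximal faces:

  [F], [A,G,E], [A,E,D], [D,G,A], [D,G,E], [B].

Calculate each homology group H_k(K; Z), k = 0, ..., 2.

Order the vertices as A < B < D < E < F < G. Listing each simplex with vertices in this order, K has dimension 2 with simplices:

  0-simplices (6): A, B, D, E, F, G
  1-simplices (6): AD, AE, AG, DE, DG, EG
  2-simplices (4): ADE, ADG, AEG, DEG

giving chain groups C_0 ≅ Z^6, C_1 ≅ Z^6, C_2 ≅ Z^4.

The boundary map ∂_1: C_1 → C_0 sends each edge [p,q] (with p < q) to q − p.
This gives a 6×6 integer matrix of rank 3; reducing to Smith normal form yields diagonal entries (1,1,1).

Boundary ∂_2: C_2 → C_1 maps a triangle to the signed sum of its edges. For instance
  ∂DEG = EG − DG + DE,
  ∂ADE = DE − AE + AD.
As a 6×4 matrix over Z this has rank 3, with invariant factors (1,1,1).

Now H_k = ker ∂_k / im ∂_{k+1}, so:

  H_0: rank C_0 − rank ∂_1 = 6 − 3 = 3, and the invariant factors of ∂_1 are all 1, so H_0 ≅ Z^3.
  H_1: rank ker ∂_1 − rank ∂_2 = (6 − 3) − 3 = 0, and the invariant factors of ∂_2 are all 1, so H_1 ≅ 0.
  H_2: rank ker ∂_2 − rank ∂_3 = (4 − 3) − 0 = 1, and there is no ∂_3, so H_2 ≅ Z.

H_0 = Z^3,  H_1 = 0,  H_2 = Z.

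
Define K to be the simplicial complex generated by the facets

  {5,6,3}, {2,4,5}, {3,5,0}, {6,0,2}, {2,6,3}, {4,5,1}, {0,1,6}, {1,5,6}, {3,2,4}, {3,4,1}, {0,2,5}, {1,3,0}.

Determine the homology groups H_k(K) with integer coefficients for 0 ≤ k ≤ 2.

H_0 = Z,  H_1 = Z/2,  H_2 = 0.

Take the total order 0 < 1 < 2 < 3 < 4 < 5 < 6 on the vertex set. Then K (dimension 2) consists of the simplices:

  0-simplices (7): [0], [1], [2], [3], [4], [5], [6]
  1-simplices (18): [0,1], [0,2], [0,3], [0,5], [0,6], [1,3], [1,4], [1,5], [1,6], [2,3], [2,4], [2,5], [2,6], [3,4], [3,5], [3,6], [4,5], [5,6]
  2-simplices (12): [0,1,3], [0,1,6], [0,2,5], [0,2,6], [0,3,5], [1,3,4], [1,4,5], [1,5,6], [2,3,4], [2,3,6], [2,4,5], [3,5,6]

giving chain groups C_0 ≅ Z^7, C_1 ≅ Z^18, C_2 ≅ Z^12.

Boundary ∂_1: C_1 → C_0 sends each edge [p,q] (with p < q) to q − p.
This gives a 7×18 integer matrix of rank 6; reducing to Smith normal form yields diagonal entries (1,1,1,1,1,1).

∂_2: C_2 → C_1 maps a triangle to the signed sum of its edges. For instance
  ∂[2,4,5] = [4,5] − [2,5] + [2,4],
  ∂[0,2,6] = [2,6] − [0,6] + [0,2].
The resulting 18×12 matrix has rank 12, and its Smith normal form has invariant factors (1,1,1,1,1,1,1,1,1,1,1,2).

Reading off H_k = ker ∂_k / im ∂_{k+1}:

  H_0: rank C_0 − rank ∂_1 = 7 − 6 = 1, and the invariant factors of ∂_1 are all 1, so H_0 ≅ Z.
  H_1: rank ker ∂_1 − rank ∂_2 = (18 − 6) − 12 = 0, and ∂_2 has invariant factor 2 > 1, so H_1 ≅ Z/2.
  H_2: rank ker ∂_2 − rank ∂_3 = (12 − 12) − 0 = 0, and there is no ∂_3, so H_2 ≅ 0.

As a check, the Euler characteristic is 7 − 18 + 12 = 1, which agrees with 1 − 0 + 0 = 1.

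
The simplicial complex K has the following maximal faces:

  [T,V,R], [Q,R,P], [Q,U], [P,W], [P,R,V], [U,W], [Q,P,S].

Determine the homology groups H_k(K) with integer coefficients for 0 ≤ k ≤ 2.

H_0 ≅ Z,  H_1 ≅ Z,  H_2 = 0.

Take the total order P < Q < R < S < T < U < V < W on the vertex set. Then K (dimension 2) consists of the simplices:

  0-simplices (8): P, Q, R, S, T, U, V, W
  1-simplices (12): PQ, PR, PS, PV, PW, QR, QS, QU, RT, RV, TV, UW
  2-simplices (4): PQR, PQS, PRV, RTV

giving chain groups C_0 ≅ Z^8, C_1 ≅ Z^12, C_2 ≅ Z^4.

Boundary ∂_1: C_1 → C_0 is given by ∂[p,q] = [q] − [p].
As a 8×12 matrix over Z this has rank 7, with invariant factors (1,1,1,1,1,1,1).

Boundary ∂_2: C_2 → C_1 maps a triangle to the signed sum of its edges. For instance
  ∂PRV = RV − PV + PR,
  ∂RTV = TV − RV + RT.
As a 12×4 matrix over Z this has rank 4, with invariant factors (1,1,1,1).

Computing H_k = (kernel of ∂_k) / (image of ∂_{k+1}):

  H_0: rank C_0 − rank ∂_1 = 8 − 7 = 1, and the invariant factors of ∂_1 are all 1, so H_0 ≅ Z.
  H_1: rank ker ∂_1 − rank ∂_2 = (12 − 7) − 4 = 1, and the invariant factors of ∂_2 are all 1, so H_1 ≅ Z.
  H_2: rank ker ∂_2 − rank ∂_3 = (4 − 4) − 0 = 0, and there is no ∂_3, so H_2 ≅ 0.

As a check, the Euler characteristic is 8 − 12 + 4 = 0, which agrees with 1 − 1 + 0 = 0.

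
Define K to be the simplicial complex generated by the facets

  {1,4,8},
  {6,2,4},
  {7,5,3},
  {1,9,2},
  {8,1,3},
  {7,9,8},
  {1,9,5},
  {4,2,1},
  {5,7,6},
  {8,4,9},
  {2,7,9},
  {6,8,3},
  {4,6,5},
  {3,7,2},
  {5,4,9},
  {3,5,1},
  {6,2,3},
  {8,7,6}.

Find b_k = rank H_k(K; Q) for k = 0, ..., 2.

b_0 = 1, b_1 = 1, b_2 = 0.

We work with the vertex ordering 1 < 2 < 3 < 4 < 5 < 6 < 7 < 8 < 9. The simplices of K, each written with vertices in increasing order, are:

  0-simplices (9): [1], [2], [3], [4], [5], [6], [7], [8], [9]
  1-simplices (27): (27 of them)
  2-simplices (18): [1,2,4], [1,2,9], [1,3,5], [1,3,8], [1,4,8], [1,5,9], [2,3,6], [2,3,7], [2,4,6], [2,7,9], [3,5,7], [3,6,8], [4,5,6], [4,5,9], [4,8,9], [5,6,7], [6,7,8], [7,8,9]

so the chain groups are C_0 ≅ Z^9, C_1 ≅ Z^27, C_2 ≅ Z^18.

The boundary map ∂_1: C_1 → C_0 is given by ∂[p,q] = [q] − [p]. For instance
  ∂[7,8] = [8] − [7].
This gives a 9×27 integer matrix of rank 8; reducing to Smith normal form yields diagonal entries (1,1,1,1,1,1,1,1).

Boundary ∂_2: C_2 → C_1 sends each 2-simplex [p,q,r] to [q,r] − [p,r] + [p,q]. For instance
  ∂[1,2,4] = [2,4] − [1,4] + [1,2],
  ∂[2,3,6] = [3,6] − [2,6] + [2,3].
The resulting 27×18 matrix has rank 18, and its Smith normal form has invariant factors (1,1,1,1,1,1,1,1,1,1,1,1,1,1,1,1,1,2).

From H_k ≅ ker(∂_k) / im(∂_{k+1}) we obtain:

  H_0: rank C_0 − rank ∂_1 = 9 − 8 = 1, and the invariant factors of ∂_1 are all 1, so H_0 ≅ Z.
  H_1: rank ker ∂_1 − rank ∂_2 = (27 − 8) − 18 = 1, and ∂_2 has invariant factor 2 > 1, so H_1 ≅ Z ⊕ Z/2Z.
  H_2: rank ker ∂_2 − rank ∂_3 = (18 − 18) − 0 = 0, and there is no ∂_3, so H_2 ≅ 0.

As a check, the Euler characteristic is 9 − 27 + 18 = 0, which agrees with 1 − 1 + 0 = 0.
(K is a triangulation of the Klein bottle.)

Hence the Betti numbers are b_0 = 1, b_1 = 1, b_2 = 0.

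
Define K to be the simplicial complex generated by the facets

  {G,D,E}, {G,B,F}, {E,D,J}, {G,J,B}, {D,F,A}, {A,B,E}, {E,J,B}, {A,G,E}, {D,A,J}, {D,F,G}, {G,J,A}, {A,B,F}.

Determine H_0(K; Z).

K has 7 vertices, 18 edges, 12 triangles.
rank ∂_0 = 0, rank ∂_1 = 6 ⇒ b_0 = 7 − 0 − 6 = 1; all invariant factors of ∂_1 are 1 so no torsion. So H_0 ≅ Z.

H_0 = Z.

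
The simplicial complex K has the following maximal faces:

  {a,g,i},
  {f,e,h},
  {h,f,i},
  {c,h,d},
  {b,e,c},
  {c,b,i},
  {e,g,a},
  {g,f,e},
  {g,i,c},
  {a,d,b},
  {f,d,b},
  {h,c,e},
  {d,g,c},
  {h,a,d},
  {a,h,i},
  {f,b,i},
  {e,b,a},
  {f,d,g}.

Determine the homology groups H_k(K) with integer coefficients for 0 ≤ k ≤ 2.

K has 9 vertices, 27 edges, 18 triangles.
rank ∂_0 = 0, rank ∂_1 = 8 ⇒ b_0 = 9 − 0 − 8 = 1; all invariant factors of ∂_1 are 1 so no torsion. So H_0 = Z.
rank ∂_1 = 8, rank ∂_2 = 17 ⇒ b_1 = 27 − 8 − 17 = 2; all invariant factors of ∂_2 are 1 so no torsion. So H_1 = Z^2.
rank ∂_2 = 17, rank ∂_3 = 0 ⇒ b_2 = 18 − 17 − 0 = 1. So H_2 = Z.

H_0 ≅ Z,  H_1 ≅ Z^2,  H_2 ≅ Z.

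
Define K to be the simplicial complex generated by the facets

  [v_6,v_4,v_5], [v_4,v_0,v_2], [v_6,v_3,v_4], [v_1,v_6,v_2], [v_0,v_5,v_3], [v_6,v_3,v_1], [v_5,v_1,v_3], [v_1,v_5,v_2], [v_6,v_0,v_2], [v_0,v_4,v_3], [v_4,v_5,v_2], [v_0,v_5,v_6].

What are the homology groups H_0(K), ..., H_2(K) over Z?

Order the vertices as v_0 < v_1 < v_2 < v_3 < v_4 < v_5 < v_6. Listing each simplex with vertices in this order, K has dimension 2 with simplices:

  0-simplices (7): [v_0], [v_1], [v_2], [v_3], [v_4], [v_5], [v_6]
  1-simplices (18): (18 of them)
  2-simplices (12): (12 of them)

Hence C_0 ≅ Z^7, C_1 ≅ Z^18, C_2 ≅ Z^12.

Boundary ∂_1: C_1 → C_0 maps an edge to its endpoints' difference, ∂[p,q] = q − p. For instance
  ∂[v_1,v_6] = [v_6] − [v_1].
This gives a 7×18 integer matrix of rank 6; reducing to Smith normal form yields diagonal entries (1,1,1,1,1,1).

Boundary ∂_2: C_2 → C_1 acts by ∂[p,q,r] = [q,r] − [p,r] + [p,q]. For instance
  ∂[v_1,v_2,v_5] = [v_2,v_5] − [v_1,v_5] + [v_1,v_2],
  ∂[v_0,v_2,v_6] = [v_2,v_6] − [v_0,v_6] + [v_0,v_2].
This gives a 18×12 integer matrix of rank 12; reducing to Smith normal form yields diagonal entries (1,1,1,1,1,1,1,1,1,1,1,2).

Now H_k = ker ∂_k / im ∂_{k+1}, so:

  H_0: rank C_0 − rank ∂_1 = 7 − 6 = 1, and the invariant factors of ∂_1 are all 1, so H_0 = Z.
  H_1: rank ker ∂_1 − rank ∂_2 = (18 − 6) − 12 = 0, and ∂_2 has invariant factor 2 > 1, so H_1 = Z/2Z.
  H_2: rank ker ∂_2 − rank ∂_3 = (12 − 12) − 0 = 0, and there is no ∂_3, so H_2 = 0.

H_0 ≅ Z,  H_1 ≅ Z/2Z,  H_2 = 0.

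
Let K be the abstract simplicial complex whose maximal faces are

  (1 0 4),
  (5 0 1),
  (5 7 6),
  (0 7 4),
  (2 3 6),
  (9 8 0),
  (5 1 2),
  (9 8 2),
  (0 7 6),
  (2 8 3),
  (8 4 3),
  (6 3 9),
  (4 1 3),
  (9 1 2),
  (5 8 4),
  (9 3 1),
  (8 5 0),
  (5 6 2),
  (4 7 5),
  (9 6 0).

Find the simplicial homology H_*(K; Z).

H_0 ≅ Z,  H_1 ≅ Z ⊕ Z/2,  H_2 = 0.

Order the vertices as 0 < 1 < 2 < 3 < 4 < 5 < 6 < 7 < 8 < 9. Listing each simplex with vertices in this order, K has dimension 2 with simplices:

  0-simplices (10): [0], [1], [2], [3], [4], [5], [6], [7], [8], [9]
  1-simplices (30): (30 of them)
  2-simplices (20): (20 of them)

Hence C_0 ≅ Z^10, C_1 ≅ Z^30, C_2 ≅ Z^20.

∂_1: C_1 → C_0 sends each edge [p,q] (with p < q) to q − p.
The resulting 10×30 matrix has rank 9, and its Smith normal form has invariant factors (1,1,1,1,1,1,1,1,1).

∂_2: C_2 → C_1 maps a triangle to the signed sum of its edges. For instance
  ∂[0,4,7] = [4,7] − [0,7] + [0,4],
  ∂[0,6,7] = [6,7] − [0,7] + [0,6].
The 30×20 boundary matrix has rank 20 and Smith normal form diag(1,1,1,1,1,1,1,1,1,1,1,1,1,1,1,1,1,1,1,2).

From H_k ≅ ker(∂_k) / im(∂_{k+1}) we obtain:

  H_0: rank C_0 − rank ∂_1 = 10 − 9 = 1, and the invariant factors of ∂_1 are all 1, so H_0 ≅ Z.
  H_1: rank ker ∂_1 − rank ∂_2 = (30 − 9) − 20 = 1, and ∂_2 has invariant factor 2 > 1, so H_1 ≅ Z ⊕ Z/2.
  H_2: rank ker ∂_2 − rank ∂_3 = (20 − 20) − 0 = 0, and there is no ∂_3, so H_2 ≅ 0.

As a check, the Euler characteristic is 10 − 30 + 20 = 0, which agrees with 1 − 1 + 0 = 0.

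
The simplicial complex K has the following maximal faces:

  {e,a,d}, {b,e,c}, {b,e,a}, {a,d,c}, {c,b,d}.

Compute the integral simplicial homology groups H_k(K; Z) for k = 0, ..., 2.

H_0 = Z,  H_1 = Z,  H_2 = 0.

Take the total order a < b < c < d < e on the vertex set. Then K (dimension 2) consists of the simplices:

  0-simplices (5): a, b, c, d, e
  1-simplices (10): ab, ac, ad, ae, bc, bd, be, cd, ce, de
  2-simplices (5): abe, acd, ade, bcd, bce

Hence C_0 ≅ Z^5, C_1 ≅ Z^10, C_2 ≅ Z^5.

Boundary ∂_1: C_1 → C_0 is given by ∂[p,q] = [q] − [p].
As a 5×10 matrix over Z this has rank 4, with invariant factors (1,1,1,1).

Boundary ∂_2: C_2 → C_1 maps a triangle to the signed sum of its edges. For instance
  ∂bcd = cd − bd + bc,
  ∂bce = ce − be + bc.
As a 10×5 matrix over Z this has rank 5, with invariant factors (1,1,1,1,1).

From H_k ≅ ker(∂_k) / im(∂_{k+1}) we obtain:

  H_0: rank C_0 − rank ∂_1 = 5 − 4 = 1, and the invariant factors of ∂_1 are all 1, so H_0 = Z.
  H_1: rank ker ∂_1 − rank ∂_2 = (10 − 4) − 5 = 1, and the invariant factors of ∂_2 are all 1, so H_1 = Z.
  H_2: rank ker ∂_2 − rank ∂_3 = (5 − 5) − 0 = 0, and there is no ∂_3, so H_2 = 0.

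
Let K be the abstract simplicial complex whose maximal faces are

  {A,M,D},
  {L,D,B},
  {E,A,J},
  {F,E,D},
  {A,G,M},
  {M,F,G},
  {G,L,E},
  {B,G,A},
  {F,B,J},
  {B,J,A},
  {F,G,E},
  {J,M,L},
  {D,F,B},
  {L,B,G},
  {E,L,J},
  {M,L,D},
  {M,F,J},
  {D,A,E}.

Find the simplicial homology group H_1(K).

H_1 ≅ Z^2.

Fix the vertex order A < B < D < E < F < G < J < L < M and write every simplex with vertices in increasing order. Then dim K = 2 and the simplices of K are:

  0-simplices (9): A, B, D, E, F, G, J, L, M
  1-simplices (27): AB, AD, AE, AG, AJ, AM, BD, BF, BG, BJ, BL, DE, DF, DL, DM, EF, EG, EJ, EL, FG, FJ, FM, GL, GM, JL, JM, LM
  2-simplices (18): ABG, ABJ, ADE, ADM, AEJ, AGM, BDF, BDL, BFJ, BGL, DEF, DLM, EFG, EGL, EJL, FGM, FJM, JLM

giving chain groups C_0 ≅ Z^9, C_1 ≅ Z^27, C_2 ≅ Z^18.

The boundary map ∂_1: C_1 → C_0 is given by ∂[p,q] = [q] − [p].
This gives a 9×27 integer matrix of rank 8; reducing to Smith normal form yields diagonal entries (1,1,1,1,1,1,1,1).

∂_2: C_2 → C_1 acts by ∂[p,q,r] = [q,r] − [p,r] + [p,q]. For instance
  ∂BDF = DF − BF + BD,
  ∂DLM = LM − DM + DL.
This gives a 27×18 integer matrix of rank 17; reducing to Smith normal form yields diagonal entries (1,1,1,1,1,1,1,1,1,1,1,1,1,1,1,1,1).

Computing H_k = (kernel of ∂_k) / (image of ∂_{k+1}):

  H_1: rank ker ∂_1 − rank ∂_2 = (27 − 8) − 17 = 2, and the invariant factors of ∂_2 are all 1, so H_1 ≅ Z^2.

(K is a triangulation of the torus T^2.)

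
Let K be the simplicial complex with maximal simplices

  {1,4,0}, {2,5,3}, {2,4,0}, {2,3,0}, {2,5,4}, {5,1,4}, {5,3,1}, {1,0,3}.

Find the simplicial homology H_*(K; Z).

H_0 ≅ Z,  H_1 = 0,  H_2 ≅ Z.

Order the vertices as 0 < 1 < 2 < 3 < 4 < 5. Listing each simplex with vertices in this order, K has dimension 2 with simplices:

  0-simplices (6): [0], [1], [2], [3], [4], [5]
  1-simplices (12): [0,1], [0,2], [0,3], [0,4], [1,3], [1,4], [1,5], [2,3], [2,4], [2,5], [3,5], [4,5]
  2-simplices (8): [0,1,3], [0,1,4], [0,2,3], [0,2,4], [1,3,5], [1,4,5], [2,3,5], [2,4,5]

giving chain groups C_0 ≅ Z^6, C_1 ≅ Z^12, C_2 ≅ Z^8.

∂_1: C_1 → C_0 sends each edge [p,q] (with p < q) to q − p.
This gives a 6×12 integer matrix of rank 5; reducing to Smith normal form yields diagonal entries (1,1,1,1,1).

Boundary ∂_2: C_2 → C_1 maps a triangle to the signed sum of its edges. For instance
  ∂[2,4,5] = [4,5] − [2,5] + [2,4],
  ∂[0,2,3] = [2,3] − [0,3] + [0,2].
As a 12×8 matrix over Z this has rank 7, with invariant factors (1,1,1,1,1,1,1).

From H_k ≅ ker(∂_k) / im(∂_{k+1}) we obtain:

  H_0: rank C_0 − rank ∂_1 = 6 − 5 = 1, and the invariant factors of ∂_1 are all 1, so H_0 = Z.
  H_1: rank ker ∂_1 − rank ∂_2 = (12 − 5) − 7 = 0, and the invariant factors of ∂_2 are all 1, so H_1 = 0.
  H_2: rank ker ∂_2 − rank ∂_3 = (8 − 7) − 0 = 1, and there is no ∂_3, so H_2 = Z.

(K is a triangulation of the 2-sphere S^2.)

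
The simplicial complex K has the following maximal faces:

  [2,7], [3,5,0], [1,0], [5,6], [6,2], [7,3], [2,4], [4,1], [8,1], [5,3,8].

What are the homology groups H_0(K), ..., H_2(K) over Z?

H_0 = Z,  H_1 = Z^3,  H_2 = 0.

We work with the vertex ordering 0 < 1 < 2 < 3 < 4 < 5 < 6 < 7 < 8. The simplices of K, each written with vertices in increasing order, are:

  0-simplices (9): [0], [1], [2], [3], [4], [5], [6], [7], [8]
  1-simplices (13): [0,1], [0,3], [0,5], [1,4], [1,8], [2,4], [2,6], [2,7], [3,5], [3,7], [3,8], [5,6], [5,8]
  2-simplices (2): [0,3,5], [3,5,8]

giving chain groups C_0 ≅ Z^9, C_1 ≅ Z^13, C_2 ≅ Z^2.

∂_1: C_1 → C_0 is given by ∂[p,q] = [q] − [p].
The 9×13 boundary matrix has rank 8 and Smith normal form diag(1,1,1,1,1,1,1,1).

Boundary ∂_2: C_2 → C_1 sends each 2-simplex [p,q,r] to [q,r] − [p,r] + [p,q]. For instance
  ∂[3,5,8] = [5,8] − [3,8] + [3,5],
  ∂[0,3,5] = [3,5] − [0,5] + [0,3].
The 13×2 boundary matrix has rank 2 and Smith normal form diag(1,1).

Reading off H_k = ker ∂_k / im ∂_{k+1}:

  H_0: rank C_0 − rank ∂_1 = 9 − 8 = 1, and the invariant factors of ∂_1 are all 1, so H_0 ≅ Z.
  H_1: rank ker ∂_1 − rank ∂_2 = (13 − 8) − 2 = 3, and the invariant factors of ∂_2 are all 1, so H_1 ≅ Z^3.
  H_2: rank ker ∂_2 − rank ∂_3 = (2 − 2) − 0 = 0, and there is no ∂_3, so H_2 ≅ 0.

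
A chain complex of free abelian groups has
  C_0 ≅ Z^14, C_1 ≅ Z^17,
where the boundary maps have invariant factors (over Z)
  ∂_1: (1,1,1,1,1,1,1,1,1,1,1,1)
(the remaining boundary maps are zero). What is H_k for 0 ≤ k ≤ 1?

H_0: b_0 = 14 − 0 − 12 = 2; torsion from ∂_1 factors > 1: none. So H_0 = Z^2.
H_1: b_1 = 17 − 12 − 0 = 5; torsion from ∂_2 factors > 1: none. So H_1 = Z^5.

H_0 = Z^2,  H_1 = Z^5.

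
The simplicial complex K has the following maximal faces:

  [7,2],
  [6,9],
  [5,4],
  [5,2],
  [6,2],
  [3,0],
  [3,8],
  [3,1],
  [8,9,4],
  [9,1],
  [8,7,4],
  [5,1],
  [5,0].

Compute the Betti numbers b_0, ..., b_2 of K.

b_0 = 1, b_1 = 5, b_2 = 0.

Fix the vertex order 0 < 1 < 2 < 3 < 4 < 5 < 6 < 7 < 8 < 9 and write every simplex with vertices in increasing order. Then dim K = 2 and the simplices of K are:

  0-simplices (10): [0], [1], [2], [3], [4], [5], [6], [7], [8], [9]
  1-simplices (16): [0,3], [0,5], [1,3], [1,5], [1,9], [2,5], [2,6], [2,7], [3,8], [4,5], [4,7], [4,8], [4,9], [6,9], [7,8], [8,9]
  2-simplices (2): [4,7,8], [4,8,9]

Hence C_0 ≅ Z^10, C_1 ≅ Z^16, C_2 ≅ Z^2.

∂_1: C_1 → C_0 maps an edge to its endpoints' difference, ∂[p,q] = q − p.
As a 10×16 matrix over Z this has rank 9, with invariant factors (1,1,1,1,1,1,1,1,1).

Boundary ∂_2: C_2 → C_1 acts by ∂[p,q,r] = [q,r] − [p,r] + [p,q]. For instance
  ∂[4,8,9] = [8,9] − [4,9] + [4,8],
  ∂[4,7,8] = [7,8] − [4,8] + [4,7].
The 16×2 boundary matrix has rank 2 and Smith normal form diag(1,1).

From H_k ≅ ker(∂_k) / im(∂_{k+1}) we obtain:

  H_0: rank C_0 − rank ∂_1 = 10 − 9 = 1, and the invariant factors of ∂_1 are all 1, so H_0 ≅ Z.
  H_1: rank ker ∂_1 − rank ∂_2 = (16 − 9) − 2 = 5, and the invariant factors of ∂_2 are all 1, so H_1 ≅ Z^5.
  H_2: rank ker ∂_2 − rank ∂_3 = (2 − 2) − 0 = 0, and there is no ∂_3, so H_2 ≅ 0.

As a check, the Euler characteristic is 10 − 16 + 2 = -4, which agrees with 1 − 5 + 0 = -4.

Hence the Betti numbers are b_0 = 1, b_1 = 5, b_2 = 0.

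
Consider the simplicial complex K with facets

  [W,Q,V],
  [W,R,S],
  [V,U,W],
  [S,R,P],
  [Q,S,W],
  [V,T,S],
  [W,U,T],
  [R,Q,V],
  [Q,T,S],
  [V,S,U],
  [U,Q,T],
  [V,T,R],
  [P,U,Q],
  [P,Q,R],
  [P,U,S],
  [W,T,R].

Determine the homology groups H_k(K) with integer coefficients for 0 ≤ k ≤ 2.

H_0 ≅ Z,  H_1 ≅ Z^2,  H_2 ≅ Z.

Take the total order P < Q < R < S < T < U < V < W on the vertex set. Then K (dimension 2) consists of the simplices:

  0-simplices (8): P, Q, R, S, T, U, V, W
  1-simplices (24): PQ, PR, PS, PU, QR, QS, QT, QU, QV, QW, RS, RT, RV, RW, ST, SU, SV, SW, TU, TV, TW, UV, UW, VW
  2-simplices (16): PQR, PQU, PRS, PSU, QRV, QST, QSW, QTU, QVW, RSW, RTV, RTW, STV, SUV, TUW, UVW

so the chain groups are C_0 ≅ Z^8, C_1 ≅ Z^24, C_2 ≅ Z^16.

∂_1: C_1 → C_0 maps an edge to its endpoints' difference, ∂[p,q] = q − p. For instance
  ∂PQ = Q − P.
This gives a 8×24 integer matrix of rank 7; reducing to Smith normal form yields diagonal entries (1,1,1,1,1,1,1).

The boundary map ∂_2: C_2 → C_1 sends each 2-simplex [p,q,r] to [q,r] − [p,r] + [p,q]. For instance
  ∂QTU = TU − QU + QT,
  ∂PRS = RS − PS + PR.
This gives a 24×16 integer matrix of rank 15; reducing to Smith normal form yields diagonal entries (1,1,1,1,1,1,1,1,1,1,1,1,1,1,1).

Reading off H_k = ker ∂_k / im ∂_{k+1}:

  H_0: rank C_0 − rank ∂_1 = 8 − 7 = 1, and the invariant factors of ∂_1 are all 1, so H_0 = Z.
  H_1: rank ker ∂_1 − rank ∂_2 = (24 − 7) − 15 = 2, and the invariant factors of ∂_2 are all 1, so H_1 = Z^2.
  H_2: rank ker ∂_2 − rank ∂_3 = (16 − 15) − 0 = 1, and there is no ∂_3, so H_2 = Z.

As a check, the Euler characteristic is 8 − 24 + 16 = 0, which agrees with 1 − 2 + 1 = 0.
(K is a triangulation of the torus T^2.)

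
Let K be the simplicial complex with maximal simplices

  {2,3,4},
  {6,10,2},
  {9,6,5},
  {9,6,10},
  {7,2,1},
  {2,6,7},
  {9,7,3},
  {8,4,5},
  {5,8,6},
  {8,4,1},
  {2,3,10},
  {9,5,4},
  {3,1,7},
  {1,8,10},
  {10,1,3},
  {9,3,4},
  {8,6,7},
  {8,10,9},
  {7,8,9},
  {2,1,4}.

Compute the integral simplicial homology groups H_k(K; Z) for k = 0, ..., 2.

We work with the vertex ordering 1 < 2 < 3 < 4 < 5 < 6 < 7 < 8 < 9 < 10. The simplices of K, each written with vertices in increasing order, are:

  0-simplices (10): [1], [2], [3], [4], [5], [6], [7], [8], [9], [10]
  1-simplices (30): (30 of them)
  2-simplices (20): (20 of them)

giving chain groups C_0 ≅ Z^10, C_1 ≅ Z^30, C_2 ≅ Z^20.

The boundary map ∂_1: C_1 → C_0 maps an edge to its endpoints' difference, ∂[p,q] = q − p. For instance
  ∂[4,5] = [5] − [4].
The resulting 10×30 matrix has rank 9, and its Smith normal form has invariant factors (1,1,1,1,1,1,1,1,1).

∂_2: C_2 → C_1 maps a triangle to the signed sum of its edges. For instance
  ∂[2,6,7] = [6,7] − [2,7] + [2,6],
  ∂[2,3,4] = [3,4] − [2,4] + [2,3].
As a 30×20 matrix over Z this has rank 20, with invariant factors (1,1,1,1,1,1,1,1,1,1,1,1,1,1,1,1,1,1,1,2).

From H_k ≅ ker(∂_k) / im(∂_{k+1}) we obtain:

  H_0: rank C_0 − rank ∂_1 = 10 − 9 = 1, and the invariant factors of ∂_1 are all 1, so H_0 ≅ Z.
  H_1: rank ker ∂_1 − rank ∂_2 = (30 − 9) − 20 = 1, and ∂_2 has invariant factor 2 > 1, so H_1 ≅ Z ⊕ Z_2.
  H_2: rank ker ∂_2 − rank ∂_3 = (20 − 20) − 0 = 0, and there is no ∂_3, so H_2 ≅ 0.

(K is a triangulation of the Klein bottle.)

H_0 = Z,  H_1 = Z ⊕ Z_2,  H_2 = 0.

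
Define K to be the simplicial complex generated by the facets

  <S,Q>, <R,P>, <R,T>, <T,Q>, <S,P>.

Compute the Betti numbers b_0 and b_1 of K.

We work with the vertex ordering P < Q < R < S < T. The simplices of K, each written with vertices in increasing order, are:

  0-simplices (5): P, Q, R, S, T
  1-simplices (5): PR, PS, QS, QT, RT

Hence C_0 ≅ Z^5, C_1 ≅ Z^5.

Boundary ∂_1: C_1 → C_0 sends each edge [p,q] (with p < q) to q − p.
The resulting 5×5 matrix has rank 4, and its Smith normal form has invariant factors (1,1,1,1).

Reading off H_k = ker ∂_k / im ∂_{k+1}:

  H_0: rank C_0 − rank ∂_1 = 5 − 4 = 1, and the invariant factors of ∂_1 are all 1, so H_0 = Z.
  H_1: rank ker ∂_1 − rank ∂_2 = (5 − 4) − 0 = 1, and there is no ∂_2, so H_1 = Z.

(K is a triangulation of the circle S^1.)

Hence the Betti numbers are b_0 = 1, b_1 = 1.

b_0 = 1, b_1 = 1.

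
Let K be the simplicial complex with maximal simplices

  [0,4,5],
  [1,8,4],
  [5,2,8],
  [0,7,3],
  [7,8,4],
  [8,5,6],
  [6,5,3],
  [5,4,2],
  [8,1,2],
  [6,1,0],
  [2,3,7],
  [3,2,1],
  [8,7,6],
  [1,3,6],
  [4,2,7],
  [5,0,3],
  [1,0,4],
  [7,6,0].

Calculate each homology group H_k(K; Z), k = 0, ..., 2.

H_0 = Z,  H_1 = Z ⊕ Z/2,  H_2 = 0.

We work with the vertex ordering 0 < 1 < 2 < 3 < 4 < 5 < 6 < 7 < 8. The simplices of K, each written with vertices in increasing order, are:

  0-simplices (9): [0], [1], [2], [3], [4], [5], [6], [7], [8]
  1-simplices (27): (27 of them)
  2-simplices (18): [0,1,4], [0,1,6], [0,3,5], [0,3,7], [0,4,5], [0,6,7], [1,2,3], [1,2,8], [1,3,6], [1,4,8], [2,3,7], [2,4,5], [2,4,7], [2,5,8], [3,5,6], [4,7,8], [5,6,8], [6,7,8]

so the chain groups are C_0 ≅ Z^9, C_1 ≅ Z^27, C_2 ≅ Z^18.

∂_1: C_1 → C_0 sends each edge [p,q] (with p < q) to q − p.
The resulting 9×27 matrix has rank 8, and its Smith normal form has invariant factors (1,1,1,1,1,1,1,1).

Boundary ∂_2: C_2 → C_1 acts by ∂[p,q,r] = [q,r] − [p,r] + [p,q]. For instance
  ∂[1,2,8] = [2,8] − [1,8] + [1,2],
  ∂[2,5,8] = [5,8] − [2,8] + [2,5].
As a 27×18 matrix over Z this has rank 18, with invariant factors (1,1,1,1,1,1,1,1,1,1,1,1,1,1,1,1,1,2).

Computing H_k = (kernel of ∂_k) / (image of ∂_{k+1}):

  H_0: rank C_0 − rank ∂_1 = 9 − 8 = 1, and the invariant factors of ∂_1 are all 1, so H_0 ≅ Z.
  H_1: rank ker ∂_1 − rank ∂_2 = (27 − 8) − 18 = 1, and ∂_2 has invariant factor 2 > 1, so H_1 ≅ Z ⊕ Z/2.
  H_2: rank ker ∂_2 − rank ∂_3 = (18 − 18) − 0 = 0, and there is no ∂_3, so H_2 ≅ 0.

(K is a triangulation of the Klein bottle.)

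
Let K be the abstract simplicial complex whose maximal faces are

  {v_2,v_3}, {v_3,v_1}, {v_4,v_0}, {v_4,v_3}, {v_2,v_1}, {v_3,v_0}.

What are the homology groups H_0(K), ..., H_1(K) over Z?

H_0 = Z,  H_1 = Z^2.

Fix the vertex order v_0 < v_1 < v_2 < v_3 < v_4 and write every simplex with vertices in increasing order. Then dim K = 1 and the simplices of K are:

  0-simplices (5): [v_0], [v_1], [v_2], [v_3], [v_4]
  1-simplices (6): [v_0,v_3], [v_0,v_4], [v_1,v_2], [v_1,v_3], [v_2,v_3], [v_3,v_4]

so the chain groups are C_0 ≅ Z^5, C_1 ≅ Z^6.

Boundary ∂_1: C_1 → C_0 maps an edge to its endpoints' difference, ∂[p,q] = q − p. For instance
  ∂[v_2,v_3] = [v_3] − [v_2].
The resulting 5×6 matrix has rank 4, and its Smith normal form has invariant factors (1,1,1,1).

Computing H_k = (kernel of ∂_k) / (image of ∂_{k+1}):

  H_0: rank C_0 − rank ∂_1 = 5 − 4 = 1, and the invariant factors of ∂_1 are all 1, so H_0 ≅ Z.
  H_1: rank ker ∂_1 − rank ∂_2 = (6 − 4) − 0 = 2, and there is no ∂_2, so H_1 ≅ Z^2.

As a check, the Euler characteristic is 5 − 6 = -1, which agrees with 1 − 2 = -1.
(K is a triangulation of a wedge of 2 circles.)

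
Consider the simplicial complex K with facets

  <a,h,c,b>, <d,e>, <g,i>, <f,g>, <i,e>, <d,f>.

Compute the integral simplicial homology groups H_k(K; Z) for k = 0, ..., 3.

Order the vertices as a < b < c < d < e < f < g < h < i. Listing each simplex with vertices in this order, K has dimension 3 with simplices:

  0-simplices (9): a, b, c, d, e, f, g, h, i
  1-simplices (11): ab, ac, ah, bc, bh, ch, de, df, ei, fg, gi
  2-simplices (4): abc, abh, ach, bch
  3-simplices (1): abch

giving chain groups C_0 ≅ Z^9, C_1 ≅ Z^11, C_2 ≅ Z^4, C_3 ≅ Z^1.

The boundary map ∂_1: C_1 → C_0 sends each edge [p,q] (with p < q) to q − p.
The resulting 9×11 matrix has rank 7, and its Smith normal form has invariant factors (1,1,1,1,1,1,1).

Boundary ∂_2: C_2 → C_1 acts by ∂[p,q,r] = [q,r] − [p,r] + [p,q]. For instance
  ∂abc = bc − ac + ab,
  ∂abh = bh − ah + ab.
As a 11×4 matrix over Z this has rank 3, with invariant factors (1,1,1).

∂_3: C_3 → C_2 sends each 3-simplex σ to the alternating sum Σ_i (−1)^i (σ with its i-th vertex removed). For instance
  ∂abch = bch − ach + abh − abc.
As a 4×1 matrix over Z this has rank 1, with invariant factors (1).

Reading off H_k = ker ∂_k / im ∂_{k+1}:

  H_0: rank C_0 − rank ∂_1 = 9 − 7 = 2, and the invariant factors of ∂_1 are all 1, so H_0 = Z^2.
  H_1: rank ker ∂_1 − rank ∂_2 = (11 − 7) − 3 = 1, and the invariant factors of ∂_2 are all 1, so H_1 = Z.
  H_2: rank ker ∂_2 − rank ∂_3 = (4 − 3) − 1 = 0, and the invariant factors of ∂_3 are all 1, so H_2 = 0.
  H_3: rank ker ∂_3 − rank ∂_4 = (1 − 1) − 0 = 0, and there is no ∂_4, so H_3 = 0.

As a check, the Euler characteristic is 9 − 11 + 4 − 1 = 1, which agrees with 2 − 1 + 0 − 0 = 1.
(K is a triangulation of the disjoint union of the 3-simplex and the circle S^1.)

H_0 = Z^2,  H_1 = Z,  H_2 = 0,  H_3 = 0.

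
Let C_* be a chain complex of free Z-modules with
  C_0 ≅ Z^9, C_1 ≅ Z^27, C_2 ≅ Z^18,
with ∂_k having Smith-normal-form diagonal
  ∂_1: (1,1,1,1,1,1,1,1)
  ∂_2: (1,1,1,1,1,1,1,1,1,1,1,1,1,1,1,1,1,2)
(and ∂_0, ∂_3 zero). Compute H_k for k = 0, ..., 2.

H_0: b_0 = 9 − 0 − 8 = 1; torsion from ∂_1 factors > 1: none. So H_0 ≅ Z.
H_1: b_1 = 27 − 8 − 18 = 1; torsion from ∂_2 factors > 1: [2]. So H_1 ≅ Z ⊕ Z/2Z.
H_2: b_2 = 18 − 18 − 0 = 0; torsion from ∂_3 factors > 1: none. So H_2 ≅ 0.

H_0 ≅ Z,  H_1 ≅ Z ⊕ Z/2Z,  H_2 = 0.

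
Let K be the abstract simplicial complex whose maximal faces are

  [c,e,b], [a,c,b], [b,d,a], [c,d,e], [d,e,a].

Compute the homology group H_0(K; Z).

H_0 ≅ Z.

Take the total order a < b < c < d < e on the vertex set. Then K (dimension 2) consists of the simplices:

  0-simplices (5): a, b, c, d, e
  1-simplices (10): ab, ac, ad, ae, bc, bd, be, cd, ce, de
  2-simplices (5): abc, abd, ade, bce, cde

so the chain groups are C_0 ≅ Z^5, C_1 ≅ Z^10, C_2 ≅ Z^5.

∂_1: C_1 → C_0 maps an edge to its endpoints' difference, ∂[p,q] = q − p. For instance
  ∂be = e − b.
The resulting 5×10 matrix has rank 4, and its Smith normal form has invariant factors (1,1,1,1).

Boundary ∂_2: C_2 → C_1 acts by ∂[p,q,r] = [q,r] − [p,r] + [p,q]. For instance
  ∂abd = bd − ad + ab,
  ∂ade = de − ae + ad.
The resulting 10×5 matrix has rank 5, and its Smith normal form has invariant factors (1,1,1,1,1).

Computing H_k = (kernel of ∂_k) / (image of ∂_{k+1}):

  H_0: rank C_0 − rank ∂_1 = 5 − 4 = 1, and the invariant factors of ∂_1 are all 1, so H_0 = Z.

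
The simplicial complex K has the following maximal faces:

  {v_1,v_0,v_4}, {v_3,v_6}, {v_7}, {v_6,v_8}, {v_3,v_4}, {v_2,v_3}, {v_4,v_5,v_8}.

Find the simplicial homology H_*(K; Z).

H_0 ≅ Z^2,  H_1 ≅ Z,  H_2 = 0.

Fix the vertex order v_0 < v_1 < v_2 < v_3 < v_4 < v_5 < v_6 < v_7 < v_8 and write every simplex with vertices in increasing order. Then dim K = 2 and the simplices of K are:

  0-simplices (9): [v_0], [v_1], [v_2], [v_3], [v_4], [v_5], [v_6], [v_7], [v_8]
  1-simplices (10): [v_0,v_1], [v_0,v_4], [v_1,v_4], [v_2,v_3], [v_3,v_4], [v_3,v_6], [v_4,v_5], [v_4,v_8], [v_5,v_8], [v_6,v_8]
  2-simplices (2): [v_0,v_1,v_4], [v_4,v_5,v_8]

Hence C_0 ≅ Z^9, C_1 ≅ Z^10, C_2 ≅ Z^2.

Boundary ∂_1: C_1 → C_0 maps an edge to its endpoints' difference, ∂[p,q] = q − p. For instance
  ∂[v_6,v_8] = [v_8] − [v_6].
The 9×10 boundary matrix has rank 7 and Smith normal form diag(1,1,1,1,1,1,1).

Boundary ∂_2: C_2 → C_1 acts by ∂[p,q,r] = [q,r] − [p,r] + [p,q]. For instance
  ∂[v_0,v_1,v_4] = [v_1,v_4] − [v_0,v_4] + [v_0,v_1],
  ∂[v_4,v_5,v_8] = [v_5,v_8] − [v_4,v_8] + [v_4,v_5].
The 10×2 boundary matrix has rank 2 and Smith normal form diag(1,1).

Computing H_k = (kernel of ∂_k) / (image of ∂_{k+1}):

  H_0: rank C_0 − rank ∂_1 = 9 − 7 = 2, and the invariant factors of ∂_1 are all 1, so H_0 = Z^2.
  H_1: rank ker ∂_1 − rank ∂_2 = (10 − 7) − 2 = 1, and the invariant factors of ∂_2 are all 1, so H_1 = Z.
  H_2: rank ker ∂_2 − rank ∂_3 = (2 − 2) − 0 = 0, and there is no ∂_3, so H_2 = 0.

As a check, the Euler characteristic is 9 − 10 + 2 = 1, which agrees with 2 − 1 + 0 = 1.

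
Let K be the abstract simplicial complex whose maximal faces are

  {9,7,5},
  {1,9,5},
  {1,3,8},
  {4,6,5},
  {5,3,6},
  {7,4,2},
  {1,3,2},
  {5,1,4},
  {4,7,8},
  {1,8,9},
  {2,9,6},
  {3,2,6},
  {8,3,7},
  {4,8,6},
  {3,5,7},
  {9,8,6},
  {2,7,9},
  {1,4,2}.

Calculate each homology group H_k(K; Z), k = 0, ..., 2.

H_0 ≅ Z,  H_1 ≅ Z^2,  H_2 ≅ Z.

We work with the vertex ordering 1 < 2 < 3 < 4 < 5 < 6 < 7 < 8 < 9. The simplices of K, each written with vertices in increasing order, are:

  0-simplices (9): [1], [2], [3], [4], [5], [6], [7], [8], [9]
  1-simplices (27): (27 of them)
  2-simplices (18): [1,2,3], [1,2,4], [1,3,8], [1,4,5], [1,5,9], [1,8,9], [2,3,6], [2,4,7], [2,6,9], [2,7,9], [3,5,6], [3,5,7], [3,7,8], [4,5,6], [4,6,8], [4,7,8], [5,7,9], [6,8,9]

so the chain groups are C_0 ≅ Z^9, C_1 ≅ Z^27, C_2 ≅ Z^18.

The boundary map ∂_1: C_1 → C_0 maps an edge to its endpoints' difference, ∂[p,q] = q − p.
This gives a 9×27 integer matrix of rank 8; reducing to Smith normal form yields diagonal entries (1,1,1,1,1,1,1,1).

The boundary map ∂_2: C_2 → C_1 acts by ∂[p,q,r] = [q,r] − [p,r] + [p,q]. For instance
  ∂[2,7,9] = [7,9] − [2,9] + [2,7],
  ∂[2,3,6] = [3,6] − [2,6] + [2,3].
This gives a 27×18 integer matrix of rank 17; reducing to Smith normal form yields diagonal entries (1,1,1,1,1,1,1,1,1,1,1,1,1,1,1,1,1).

Computing H_k = (kernel of ∂_k) / (image of ∂_{k+1}):

  H_0: rank C_0 − rank ∂_1 = 9 − 8 = 1, and the invariant factors of ∂_1 are all 1, so H_0 ≅ Z.
  H_1: rank ker ∂_1 − rank ∂_2 = (27 − 8) − 17 = 2, and the invariant factors of ∂_2 are all 1, so H_1 ≅ Z^2.
  H_2: rank ker ∂_2 − rank ∂_3 = (18 − 17) − 0 = 1, and there is no ∂_3, so H_2 ≅ Z.

As a check, the Euler characteristic is 9 − 27 + 18 = 0, which agrees with 1 − 2 + 1 = 0.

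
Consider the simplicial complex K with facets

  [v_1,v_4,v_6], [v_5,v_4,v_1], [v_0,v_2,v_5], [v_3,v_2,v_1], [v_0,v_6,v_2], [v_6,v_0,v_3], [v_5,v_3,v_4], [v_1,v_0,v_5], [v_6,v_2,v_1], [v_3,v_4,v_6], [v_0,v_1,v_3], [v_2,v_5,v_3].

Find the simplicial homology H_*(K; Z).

H_0 ≅ Z,  H_1 ≅ Z/2,  H_2 = 0.

Take the total order v_0 < v_1 < v_2 < v_3 < v_4 < v_5 < v_6 on the vertex set. Then K (dimension 2) consists of the simplices:

  0-simplices (7): [v_0], [v_1], [v_2], [v_3], [v_4], [v_5], [v_6]
  1-simplices (18): (18 of them)
  2-simplices (12): (12 of them)

giving chain groups C_0 ≅ Z^7, C_1 ≅ Z^18, C_2 ≅ Z^12.

The boundary map ∂_1: C_1 → C_0 is given by ∂[p,q] = [q] − [p]. For instance
  ∂[v_1,v_6] = [v_6] − [v_1].
As a 7×18 matrix over Z this has rank 6, with invariant factors (1,1,1,1,1,1).

∂_2: C_2 → C_1 sends each 2-simplex [p,q,r] to [q,r] − [p,r] + [p,q]. For instance
  ∂[v_1,v_4,v_6] = [v_4,v_6] − [v_1,v_6] + [v_1,v_4],
  ∂[v_0,v_1,v_3] = [v_1,v_3] − [v_0,v_3] + [v_0,v_1].
The 18×12 boundary matrix has rank 12 and Smith normal form diag(1,1,1,1,1,1,1,1,1,1,1,2).

Computing H_k = (kernel of ∂_k) / (image of ∂_{k+1}):

  H_0: rank C_0 − rank ∂_1 = 7 − 6 = 1, and the invariant factors of ∂_1 are all 1, so H_0 = Z.
  H_1: rank ker ∂_1 − rank ∂_2 = (18 − 6) − 12 = 0, and ∂_2 has invariant factor 2 > 1, so H_1 = Z/2.
  H_2: rank ker ∂_2 − rank ∂_3 = (12 − 12) − 0 = 0, and there is no ∂_3, so H_2 = 0.

As a check, the Euler characteristic is 7 − 18 + 12 = 1, which agrees with 1 − 0 + 0 = 1.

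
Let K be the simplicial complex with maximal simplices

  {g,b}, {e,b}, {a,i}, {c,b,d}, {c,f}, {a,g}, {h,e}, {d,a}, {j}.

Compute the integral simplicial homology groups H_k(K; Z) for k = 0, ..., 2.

Order the vertices as a < b < c < d < e < f < g < h < i < j. Listing each simplex with vertices in this order, K has dimension 2 with simplices:

  0-simplices (10): a, b, c, d, e, f, g, h, i, j
  1-simplices (10): ad, ag, ai, bc, bd, be, bg, cd, cf, eh
  2-simplices (1): bcd

giving chain groups C_0 ≅ Z^10, C_1 ≅ Z^10, C_2 ≅ Z^1.

∂_1: C_1 → C_0 maps an edge to its endpoints' difference, ∂[p,q] = q − p. For instance
  ∂ai = i − a.
The 10×10 boundary matrix has rank 8 and Smith normal form diag(1,1,1,1,1,1,1,1).

Boundary ∂_2: C_2 → C_1 sends each 2-simplex [p,q,r] to [q,r] − [p,r] + [p,q]. For instance
  ∂bcd = cd − bd + bc.
This gives a 10×1 integer matrix of rank 1; reducing to Smith normal form yields diagonal entries (1).

Reading off H_k = ker ∂_k / im ∂_{k+1}:

  H_0: rank C_0 − rank ∂_1 = 10 − 8 = 2, and the invariant factors of ∂_1 are all 1, so H_0 = Z^2.
  H_1: rank ker ∂_1 − rank ∂_2 = (10 − 8) − 1 = 1, and the invariant factors of ∂_2 are all 1, so H_1 = Z.
  H_2: rank ker ∂_2 − rank ∂_3 = (1 − 1) − 0 = 0, and there is no ∂_3, so H_2 = 0.

As a check, the Euler characteristic is 10 − 10 + 1 = 1, which agrees with 2 − 1 + 0 = 1.

H_0 = Z^2,  H_1 = Z,  H_2 = 0.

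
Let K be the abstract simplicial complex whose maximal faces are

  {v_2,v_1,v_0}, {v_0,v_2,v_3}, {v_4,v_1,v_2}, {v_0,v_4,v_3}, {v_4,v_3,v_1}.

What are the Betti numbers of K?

b_0 = 1, b_1 = 1, b_2 = 0.

Fix the vertex order v_0 < v_1 < v_2 < v_3 < v_4 and write every simplex with vertices in increasing order. Then dim K = 2 and the simplices of K are:

  0-simplices (5): [v_0], [v_1], [v_2], [v_3], [v_4]
  1-simplices (10): [v_0,v_1], [v_0,v_2], [v_0,v_3], [v_0,v_4], [v_1,v_2], [v_1,v_3], [v_1,v_4], [v_2,v_3], [v_2,v_4], [v_3,v_4]
  2-simplices (5): [v_0,v_1,v_2], [v_0,v_2,v_3], [v_0,v_3,v_4], [v_1,v_2,v_4], [v_1,v_3,v_4]

giving chain groups C_0 ≅ Z^5, C_1 ≅ Z^10, C_2 ≅ Z^5.

The boundary map ∂_1: C_1 → C_0 sends each edge [p,q] (with p < q) to q − p.
This gives a 5×10 integer matrix of rank 4; reducing to Smith normal form yields diagonal entries (1,1,1,1).

The boundary map ∂_2: C_2 → C_1 maps a triangle to the signed sum of its edges. For instance
  ∂[v_1,v_2,v_4] = [v_2,v_4] − [v_1,v_4] + [v_1,v_2],
  ∂[v_1,v_3,v_4] = [v_3,v_4] − [v_1,v_4] + [v_1,v_3].
This gives a 10×5 integer matrix of rank 5; reducing to Smith normal form yields diagonal entries (1,1,1,1,1).

Computing H_k = (kernel of ∂_k) / (image of ∂_{k+1}):

  H_0: rank C_0 − rank ∂_1 = 5 − 4 = 1, and the invariant factors of ∂_1 are all 1, so H_0 = Z.
  H_1: rank ker ∂_1 − rank ∂_2 = (10 − 4) − 5 = 1, and the invariant factors of ∂_2 are all 1, so H_1 = Z.
  H_2: rank ker ∂_2 − rank ∂_3 = (5 − 5) − 0 = 0, and there is no ∂_3, so H_2 = 0.

As a check, the Euler characteristic is 5 − 10 + 5 = 0, which agrees with 1 − 1 + 0 = 0.
(K is a triangulation of the Möbius band.)

Hence the Betti numbers are b_0 = 1, b_1 = 1, b_2 = 0.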